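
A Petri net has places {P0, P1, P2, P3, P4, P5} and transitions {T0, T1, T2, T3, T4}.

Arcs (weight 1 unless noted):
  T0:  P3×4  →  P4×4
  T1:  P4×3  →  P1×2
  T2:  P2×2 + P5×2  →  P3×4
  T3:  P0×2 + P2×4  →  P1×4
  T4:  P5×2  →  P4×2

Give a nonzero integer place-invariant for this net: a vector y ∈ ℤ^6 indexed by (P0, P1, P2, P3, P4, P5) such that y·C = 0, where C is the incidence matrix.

y = (P0:2, P1:3, P2:2, P3:2, P4:2, P5:2)

Incidence matrix C (rows=places, cols=transitions):
       T0   T1   T2   T3   T4
   P0   0    0    0   -2    0
   P1   0    2    0    4    0
   P2   0    0   -2   -4    0
   P3  -4    0    4    0    0
   P4   4   -3    0    0    2
   P5   0    0   -2    0   -2

Candidate y = [2, 3, 2, 2, 2, 2]; check y·C column-wise:
  col T0: 2·0 + 3·0 + 2·0 + 2·-4 + 2·4 + 2·0 = 0
  col T1: 2·0 + 3·2 + 2·0 + 2·0 + 2·-3 + 2·0 = 0
  col T2: 2·0 + 3·0 + 2·-2 + 2·4 + 2·0 + 2·-2 = 0
  col T3: 2·-2 + 3·4 + 2·-4 + 2·0 + 2·0 + 2·0 = 0
  col T4: 2·0 + 3·0 + 2·0 + 2·0 + 2·2 + 2·-2 = 0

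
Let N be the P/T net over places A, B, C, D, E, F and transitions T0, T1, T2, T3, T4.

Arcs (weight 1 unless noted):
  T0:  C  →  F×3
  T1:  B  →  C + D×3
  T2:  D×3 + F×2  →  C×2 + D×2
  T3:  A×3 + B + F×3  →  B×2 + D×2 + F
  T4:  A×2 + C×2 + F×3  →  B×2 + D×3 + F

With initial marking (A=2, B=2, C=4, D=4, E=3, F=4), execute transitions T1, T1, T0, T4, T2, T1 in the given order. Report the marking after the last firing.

step 1: fire T1:  (A=2, B=2, C=4, D=4, E=3, F=4) → (A=2, B=1, C=5, D=7, E=3, F=4)
step 2: fire T1:  (A=2, B=1, C=5, D=7, E=3, F=4) → (A=2, B=0, C=6, D=10, E=3, F=4)
step 3: fire T0:  (A=2, B=0, C=6, D=10, E=3, F=4) → (A=2, B=0, C=5, D=10, E=3, F=7)
step 4: fire T4:  (A=2, B=0, C=5, D=10, E=3, F=7) → (A=0, B=2, C=3, D=13, E=3, F=5)
step 5: fire T2:  (A=0, B=2, C=3, D=13, E=3, F=5) → (A=0, B=2, C=5, D=12, E=3, F=3)
step 6: fire T1:  (A=0, B=2, C=5, D=12, E=3, F=3) → (A=0, B=1, C=6, D=15, E=3, F=3)

(A=0, B=1, C=6, D=15, E=3, F=3)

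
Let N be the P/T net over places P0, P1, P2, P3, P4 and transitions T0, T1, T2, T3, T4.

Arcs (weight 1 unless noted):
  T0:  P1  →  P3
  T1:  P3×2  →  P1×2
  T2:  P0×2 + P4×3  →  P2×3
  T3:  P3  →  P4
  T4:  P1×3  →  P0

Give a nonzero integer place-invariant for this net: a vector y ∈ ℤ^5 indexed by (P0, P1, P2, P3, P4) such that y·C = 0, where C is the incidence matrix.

y = (P0:3, P1:1, P2:3, P3:1, P4:1)

Incidence matrix C (rows=places, cols=transitions):
       T0   T1   T2   T3   T4
   P0   0    0   -2    0    1
   P1  -1    2    0    0   -3
   P2   0    0    3    0    0
   P3   1   -2    0   -1    0
   P4   0    0   -3    1    0

Candidate y = [3, 1, 3, 1, 1]; check y·C column-wise:
  col T0: 3·0 + 1·-1 + 3·0 + 1·1 + 1·0 = 0
  col T1: 3·0 + 1·2 + 3·0 + 1·-2 + 1·0 = 0
  col T2: 3·-2 + 1·0 + 3·3 + 1·0 + 1·-3 = 0
  col T3: 3·0 + 1·0 + 3·0 + 1·-1 + 1·1 = 0
  col T4: 3·1 + 1·-3 + 3·0 + 1·0 + 1·0 = 0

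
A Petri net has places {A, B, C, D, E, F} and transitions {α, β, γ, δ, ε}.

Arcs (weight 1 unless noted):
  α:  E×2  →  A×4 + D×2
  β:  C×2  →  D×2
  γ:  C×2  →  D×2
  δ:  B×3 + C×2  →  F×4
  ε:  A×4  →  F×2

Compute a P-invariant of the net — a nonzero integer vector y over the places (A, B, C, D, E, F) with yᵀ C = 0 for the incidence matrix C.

y = (A:0, B:2, C:-3, D:-3, E:-3, F:0)

Incidence matrix C (rows=places, cols=transitions):
        α    β    γ    δ    ε
    A   4    0    0    0   -4
    B   0    0    0   -3    0
    C   0   -2   -2   -2    0
    D   2    2    2    0    0
    E  -2    0    0    0    0
    F   0    0    0    4    2

Candidate y = [0, 2, -3, -3, -3, 0]; check y·C column-wise:
  col α: 0·4 + 2·0 + -3·0 + -3·2 + -3·-2 = 0
  col β: 2·0 + -3·-2 + -3·2 + -3·0 = 0
  col γ: 2·0 + -3·-2 + -3·2 + -3·0 = 0
  col δ: 2·-3 + -3·-2 + -3·0 + -3·0 + 0·4 = 0
  col ε: 0·-4 + 2·0 + -3·0 + -3·0 + -3·0 + 0·2 = 0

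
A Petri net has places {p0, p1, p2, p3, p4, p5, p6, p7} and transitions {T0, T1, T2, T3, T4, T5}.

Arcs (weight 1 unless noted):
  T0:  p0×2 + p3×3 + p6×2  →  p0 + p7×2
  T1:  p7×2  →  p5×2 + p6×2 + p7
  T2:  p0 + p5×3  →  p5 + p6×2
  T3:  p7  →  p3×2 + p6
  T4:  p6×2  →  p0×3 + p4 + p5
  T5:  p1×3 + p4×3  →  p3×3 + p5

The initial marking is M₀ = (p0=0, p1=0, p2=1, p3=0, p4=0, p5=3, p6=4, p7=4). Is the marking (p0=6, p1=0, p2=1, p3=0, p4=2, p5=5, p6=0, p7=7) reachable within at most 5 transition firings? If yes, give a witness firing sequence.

NO — not reachable within 5 firings

depth 0: 1 marking
depth 1: 4 markings reached so far
depth 2: 11 markings reached so far
depth 3: 23 markings reached so far
depth 4: 44 markings reached so far
depth 5: 73 markings reached so far
target is not among the 73 markings reachable within 5 steps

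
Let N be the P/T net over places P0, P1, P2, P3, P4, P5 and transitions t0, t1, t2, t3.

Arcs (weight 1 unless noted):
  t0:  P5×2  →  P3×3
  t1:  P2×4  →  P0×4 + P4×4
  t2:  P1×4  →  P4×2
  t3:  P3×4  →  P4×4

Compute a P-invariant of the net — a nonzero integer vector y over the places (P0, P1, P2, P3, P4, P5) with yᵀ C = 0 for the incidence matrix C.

y = (P0:1, P1:0, P2:1, P3:0, P4:0, P5:0)

Incidence matrix C (rows=places, cols=transitions):
       t0   t1   t2   t3
   P0   0    4    0    0
   P1   0    0   -4    0
   P2   0   -4    0    0
   P3   3    0    0   -4
   P4   0    4    2    4
   P5  -2    0    0    0

Candidate y = [1, 0, 1, 0, 0, 0]; check y·C column-wise:
  col t0: 1·0 + 1·0 + 0·3 + 0·-2 = 0
  col t1: 1·4 + 1·-4 + 0·4 = 0
  col t2: 1·0 + 0·-4 + 1·0 + 0·2 = 0
  col t3: 1·0 + 1·0 + 0·-4 + 0·4 = 0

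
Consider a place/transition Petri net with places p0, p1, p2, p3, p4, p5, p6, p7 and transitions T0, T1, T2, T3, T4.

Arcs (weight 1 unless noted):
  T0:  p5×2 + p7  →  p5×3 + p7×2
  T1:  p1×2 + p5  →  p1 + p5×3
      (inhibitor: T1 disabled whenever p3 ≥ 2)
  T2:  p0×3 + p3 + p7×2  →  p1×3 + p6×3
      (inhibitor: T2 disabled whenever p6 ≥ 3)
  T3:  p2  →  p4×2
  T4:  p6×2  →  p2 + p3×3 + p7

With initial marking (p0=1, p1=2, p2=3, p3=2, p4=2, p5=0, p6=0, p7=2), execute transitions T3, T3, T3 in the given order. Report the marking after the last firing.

(p0=1, p1=2, p2=0, p3=2, p4=8, p5=0, p6=0, p7=2)

step 1: fire T3:  (p0=1, p1=2, p2=3, p3=2, p4=2, p5=0, p6=0, p7=2) → (p0=1, p1=2, p2=2, p3=2, p4=4, p5=0, p6=0, p7=2)
step 2: fire T3:  (p0=1, p1=2, p2=2, p3=2, p4=4, p5=0, p6=0, p7=2) → (p0=1, p1=2, p2=1, p3=2, p4=6, p5=0, p6=0, p7=2)
step 3: fire T3:  (p0=1, p1=2, p2=1, p3=2, p4=6, p5=0, p6=0, p7=2) → (p0=1, p1=2, p2=0, p3=2, p4=8, p5=0, p6=0, p7=2)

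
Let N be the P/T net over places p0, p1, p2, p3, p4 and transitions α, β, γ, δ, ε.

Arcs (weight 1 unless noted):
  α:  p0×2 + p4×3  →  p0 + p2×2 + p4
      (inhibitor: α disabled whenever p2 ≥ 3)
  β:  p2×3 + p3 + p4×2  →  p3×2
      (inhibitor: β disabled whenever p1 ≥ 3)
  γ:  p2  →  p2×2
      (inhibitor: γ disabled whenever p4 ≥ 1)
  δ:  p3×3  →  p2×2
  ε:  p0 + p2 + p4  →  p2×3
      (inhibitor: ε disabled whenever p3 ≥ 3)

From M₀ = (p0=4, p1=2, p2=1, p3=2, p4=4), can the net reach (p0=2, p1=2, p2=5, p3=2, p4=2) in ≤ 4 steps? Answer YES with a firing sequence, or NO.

step 1: fire ε:  (p0=4, p1=2, p2=1, p3=2, p4=4) → (p0=3, p1=2, p2=3, p3=2, p4=3)
step 2: fire ε:  (p0=3, p1=2, p2=3, p3=2, p4=3) → (p0=2, p1=2, p2=5, p3=2, p4=2)

YES — reachable via ⟨ε, ε⟩ (2 firings)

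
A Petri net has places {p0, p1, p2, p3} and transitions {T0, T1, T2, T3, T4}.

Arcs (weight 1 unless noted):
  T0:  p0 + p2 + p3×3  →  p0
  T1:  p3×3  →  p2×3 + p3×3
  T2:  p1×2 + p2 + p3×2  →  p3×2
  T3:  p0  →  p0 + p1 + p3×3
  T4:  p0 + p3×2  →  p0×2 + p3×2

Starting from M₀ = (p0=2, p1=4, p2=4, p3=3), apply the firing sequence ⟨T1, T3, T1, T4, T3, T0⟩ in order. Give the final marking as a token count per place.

(p0=3, p1=6, p2=9, p3=6)

step 1: fire T1:  (p0=2, p1=4, p2=4, p3=3) → (p0=2, p1=4, p2=7, p3=3)
step 2: fire T3:  (p0=2, p1=4, p2=7, p3=3) → (p0=2, p1=5, p2=7, p3=6)
step 3: fire T1:  (p0=2, p1=5, p2=7, p3=6) → (p0=2, p1=5, p2=10, p3=6)
step 4: fire T4:  (p0=2, p1=5, p2=10, p3=6) → (p0=3, p1=5, p2=10, p3=6)
step 5: fire T3:  (p0=3, p1=5, p2=10, p3=6) → (p0=3, p1=6, p2=10, p3=9)
step 6: fire T0:  (p0=3, p1=6, p2=10, p3=9) → (p0=3, p1=6, p2=9, p3=6)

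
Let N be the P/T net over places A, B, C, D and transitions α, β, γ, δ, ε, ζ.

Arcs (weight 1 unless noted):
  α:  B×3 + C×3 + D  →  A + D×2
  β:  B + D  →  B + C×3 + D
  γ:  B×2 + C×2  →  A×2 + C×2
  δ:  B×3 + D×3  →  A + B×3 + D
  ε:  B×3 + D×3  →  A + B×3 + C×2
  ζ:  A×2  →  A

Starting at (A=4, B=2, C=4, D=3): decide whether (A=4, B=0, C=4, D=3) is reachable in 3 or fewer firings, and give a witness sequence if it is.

YES — reachable via ⟨γ, ζ, ζ⟩ (3 firings)

step 1: fire γ:  (A=4, B=2, C=4, D=3) → (A=6, B=0, C=4, D=3)
step 2: fire ζ:  (A=6, B=0, C=4, D=3) → (A=5, B=0, C=4, D=3)
step 3: fire ζ:  (A=5, B=0, C=4, D=3) → (A=4, B=0, C=4, D=3)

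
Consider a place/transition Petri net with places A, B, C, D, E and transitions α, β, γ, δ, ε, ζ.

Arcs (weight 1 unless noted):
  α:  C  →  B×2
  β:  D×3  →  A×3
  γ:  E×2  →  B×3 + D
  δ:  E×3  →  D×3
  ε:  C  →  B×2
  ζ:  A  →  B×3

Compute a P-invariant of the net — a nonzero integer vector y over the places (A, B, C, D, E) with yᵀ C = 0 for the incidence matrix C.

y = (A:3, B:1, C:2, D:3, E:3)

Incidence matrix C (rows=places, cols=transitions):
        α    β    γ    δ    ε    ζ
    A   0    3    0    0    0   -1
    B   2    0    3    0    2    3
    C  -1    0    0    0   -1    0
    D   0   -3    1    3    0    0
    E   0    0   -2   -3    0    0

Candidate y = [3, 1, 2, 3, 3]; check y·C column-wise:
  col α: 3·0 + 1·2 + 2·-1 + 3·0 + 3·0 = 0
  col β: 3·3 + 1·0 + 2·0 + 3·-3 + 3·0 = 0
  col γ: 3·0 + 1·3 + 2·0 + 3·1 + 3·-2 = 0
  col δ: 3·0 + 1·0 + 2·0 + 3·3 + 3·-3 = 0
  col ε: 3·0 + 1·2 + 2·-1 + 3·0 + 3·0 = 0
  col ζ: 3·-1 + 1·3 + 2·0 + 3·0 + 3·0 = 0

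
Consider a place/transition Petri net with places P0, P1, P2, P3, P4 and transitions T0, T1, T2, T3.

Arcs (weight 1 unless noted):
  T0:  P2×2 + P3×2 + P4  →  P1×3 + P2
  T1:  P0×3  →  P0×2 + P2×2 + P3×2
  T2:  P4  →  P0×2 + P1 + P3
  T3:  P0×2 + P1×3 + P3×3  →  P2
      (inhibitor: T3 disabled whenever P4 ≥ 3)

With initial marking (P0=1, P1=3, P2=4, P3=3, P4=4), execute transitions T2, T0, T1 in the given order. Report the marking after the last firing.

step 1: fire T2:  (P0=1, P1=3, P2=4, P3=3, P4=4) → (P0=3, P1=4, P2=4, P3=4, P4=3)
step 2: fire T0:  (P0=3, P1=4, P2=4, P3=4, P4=3) → (P0=3, P1=7, P2=3, P3=2, P4=2)
step 3: fire T1:  (P0=3, P1=7, P2=3, P3=2, P4=2) → (P0=2, P1=7, P2=5, P3=4, P4=2)

(P0=2, P1=7, P2=5, P3=4, P4=2)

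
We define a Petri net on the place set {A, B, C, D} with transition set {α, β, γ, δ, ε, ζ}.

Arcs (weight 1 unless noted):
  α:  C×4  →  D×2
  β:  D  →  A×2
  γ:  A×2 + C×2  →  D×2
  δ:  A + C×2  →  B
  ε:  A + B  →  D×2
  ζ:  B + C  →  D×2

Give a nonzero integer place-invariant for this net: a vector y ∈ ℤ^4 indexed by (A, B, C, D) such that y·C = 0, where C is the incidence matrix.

Incidence matrix C (rows=places, cols=transitions):
        α    β    γ    δ    ε    ζ
    A   0    2   -2   -1   -1    0
    B   0    0    0    1   -1   -1
    C  -4    0   -2   -2    0   -1
    D   2   -1    2    0    2    2

Candidate y = [1, 3, 1, 2]; check y·C column-wise:
  col α: 1·0 + 3·0 + 1·-4 + 2·2 = 0
  col β: 1·2 + 3·0 + 1·0 + 2·-1 = 0
  col γ: 1·-2 + 3·0 + 1·-2 + 2·2 = 0
  col δ: 1·-1 + 3·1 + 1·-2 + 2·0 = 0
  col ε: 1·-1 + 3·-1 + 1·0 + 2·2 = 0
  col ζ: 1·0 + 3·-1 + 1·-1 + 2·2 = 0

y = (A:1, B:3, C:1, D:2)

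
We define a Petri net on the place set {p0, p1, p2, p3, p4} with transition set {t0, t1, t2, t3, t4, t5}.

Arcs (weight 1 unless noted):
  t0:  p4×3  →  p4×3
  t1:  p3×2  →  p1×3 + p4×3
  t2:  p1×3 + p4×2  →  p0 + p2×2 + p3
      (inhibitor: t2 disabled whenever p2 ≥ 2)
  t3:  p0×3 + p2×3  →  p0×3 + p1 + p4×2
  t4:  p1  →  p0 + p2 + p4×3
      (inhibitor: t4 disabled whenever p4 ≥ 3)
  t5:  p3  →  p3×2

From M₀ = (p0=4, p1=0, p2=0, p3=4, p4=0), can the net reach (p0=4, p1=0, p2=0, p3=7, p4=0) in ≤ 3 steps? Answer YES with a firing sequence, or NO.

step 1: fire t5:  (p0=4, p1=0, p2=0, p3=4, p4=0) → (p0=4, p1=0, p2=0, p3=5, p4=0)
step 2: fire t5:  (p0=4, p1=0, p2=0, p3=5, p4=0) → (p0=4, p1=0, p2=0, p3=6, p4=0)
step 3: fire t5:  (p0=4, p1=0, p2=0, p3=6, p4=0) → (p0=4, p1=0, p2=0, p3=7, p4=0)

YES — reachable via ⟨t5, t5, t5⟩ (3 firings)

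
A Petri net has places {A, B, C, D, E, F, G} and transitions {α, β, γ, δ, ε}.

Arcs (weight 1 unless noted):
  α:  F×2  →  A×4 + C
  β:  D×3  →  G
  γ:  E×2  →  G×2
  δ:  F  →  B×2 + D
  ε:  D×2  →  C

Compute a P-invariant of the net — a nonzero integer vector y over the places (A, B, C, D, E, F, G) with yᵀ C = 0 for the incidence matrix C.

y = (A:1, B:1, C:0, D:0, E:0, F:2, G:0)

Incidence matrix C (rows=places, cols=transitions):
        α    β    γ    δ    ε
    A   4    0    0    0    0
    B   0    0    0    2    0
    C   1    0    0    0    1
    D   0   -3    0    1   -2
    E   0    0   -2    0    0
    F  -2    0    0   -1    0
    G   0    1    2    0    0

Candidate y = [1, 1, 0, 0, 0, 2, 0]; check y·C column-wise:
  col α: 1·4 + 1·0 + 0·1 + 2·-2 = 0
  col β: 1·0 + 1·0 + 0·-3 + 2·0 + 0·1 = 0
  col γ: 1·0 + 1·0 + 0·-2 + 2·0 + 0·2 = 0
  col δ: 1·0 + 1·2 + 0·1 + 2·-1 = 0
  col ε: 1·0 + 1·0 + 0·1 + 0·-2 + 2·0 = 0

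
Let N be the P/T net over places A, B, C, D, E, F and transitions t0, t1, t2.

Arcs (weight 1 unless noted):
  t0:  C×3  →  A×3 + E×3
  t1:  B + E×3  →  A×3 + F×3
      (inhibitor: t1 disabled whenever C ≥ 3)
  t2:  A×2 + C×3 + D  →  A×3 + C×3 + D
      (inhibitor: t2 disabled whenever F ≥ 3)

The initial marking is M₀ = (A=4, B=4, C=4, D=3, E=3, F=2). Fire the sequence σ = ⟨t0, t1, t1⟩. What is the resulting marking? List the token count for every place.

(A=13, B=2, C=1, D=3, E=0, F=8)

step 1: fire t0:  (A=4, B=4, C=4, D=3, E=3, F=2) → (A=7, B=4, C=1, D=3, E=6, F=2)
step 2: fire t1:  (A=7, B=4, C=1, D=3, E=6, F=2) → (A=10, B=3, C=1, D=3, E=3, F=5)
step 3: fire t1:  (A=10, B=3, C=1, D=3, E=3, F=5) → (A=13, B=2, C=1, D=3, E=0, F=8)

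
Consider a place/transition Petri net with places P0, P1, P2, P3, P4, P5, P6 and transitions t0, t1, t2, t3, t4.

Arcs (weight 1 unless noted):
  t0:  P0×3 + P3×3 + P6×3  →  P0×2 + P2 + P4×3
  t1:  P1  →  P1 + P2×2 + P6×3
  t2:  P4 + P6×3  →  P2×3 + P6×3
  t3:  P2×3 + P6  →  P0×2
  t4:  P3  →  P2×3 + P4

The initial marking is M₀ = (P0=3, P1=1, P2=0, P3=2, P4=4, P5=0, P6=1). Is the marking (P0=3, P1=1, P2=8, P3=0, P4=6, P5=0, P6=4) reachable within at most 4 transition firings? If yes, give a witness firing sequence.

step 1: fire t1:  (P0=3, P1=1, P2=0, P3=2, P4=4, P5=0, P6=1) → (P0=3, P1=1, P2=2, P3=2, P4=4, P5=0, P6=4)
step 2: fire t4:  (P0=3, P1=1, P2=2, P3=2, P4=4, P5=0, P6=4) → (P0=3, P1=1, P2=5, P3=1, P4=5, P5=0, P6=4)
step 3: fire t4:  (P0=3, P1=1, P2=5, P3=1, P4=5, P5=0, P6=4) → (P0=3, P1=1, P2=8, P3=0, P4=6, P5=0, P6=4)

YES — reachable via ⟨t1, t4, t4⟩ (3 firings)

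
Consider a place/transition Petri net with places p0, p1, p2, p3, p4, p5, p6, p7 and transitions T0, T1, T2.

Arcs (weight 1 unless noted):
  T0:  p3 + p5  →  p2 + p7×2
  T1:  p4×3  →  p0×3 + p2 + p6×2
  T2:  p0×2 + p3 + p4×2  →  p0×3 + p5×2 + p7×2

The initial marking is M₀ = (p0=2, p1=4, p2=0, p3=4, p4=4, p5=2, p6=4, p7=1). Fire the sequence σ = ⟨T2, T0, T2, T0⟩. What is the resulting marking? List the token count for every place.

(p0=4, p1=4, p2=2, p3=0, p4=0, p5=4, p6=4, p7=9)

step 1: fire T2:  (p0=2, p1=4, p2=0, p3=4, p4=4, p5=2, p6=4, p7=1) → (p0=3, p1=4, p2=0, p3=3, p4=2, p5=4, p6=4, p7=3)
step 2: fire T0:  (p0=3, p1=4, p2=0, p3=3, p4=2, p5=4, p6=4, p7=3) → (p0=3, p1=4, p2=1, p3=2, p4=2, p5=3, p6=4, p7=5)
step 3: fire T2:  (p0=3, p1=4, p2=1, p3=2, p4=2, p5=3, p6=4, p7=5) → (p0=4, p1=4, p2=1, p3=1, p4=0, p5=5, p6=4, p7=7)
step 4: fire T0:  (p0=4, p1=4, p2=1, p3=1, p4=0, p5=5, p6=4, p7=7) → (p0=4, p1=4, p2=2, p3=0, p4=0, p5=4, p6=4, p7=9)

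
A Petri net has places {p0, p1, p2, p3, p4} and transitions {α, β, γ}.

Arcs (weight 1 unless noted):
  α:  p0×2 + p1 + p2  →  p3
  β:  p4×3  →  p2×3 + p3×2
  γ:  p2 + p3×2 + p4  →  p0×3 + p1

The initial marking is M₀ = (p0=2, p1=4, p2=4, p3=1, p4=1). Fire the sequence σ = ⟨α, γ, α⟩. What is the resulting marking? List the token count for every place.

(p0=1, p1=3, p2=1, p3=1, p4=0)

step 1: fire α:  (p0=2, p1=4, p2=4, p3=1, p4=1) → (p0=0, p1=3, p2=3, p3=2, p4=1)
step 2: fire γ:  (p0=0, p1=3, p2=3, p3=2, p4=1) → (p0=3, p1=4, p2=2, p3=0, p4=0)
step 3: fire α:  (p0=3, p1=4, p2=2, p3=0, p4=0) → (p0=1, p1=3, p2=1, p3=1, p4=0)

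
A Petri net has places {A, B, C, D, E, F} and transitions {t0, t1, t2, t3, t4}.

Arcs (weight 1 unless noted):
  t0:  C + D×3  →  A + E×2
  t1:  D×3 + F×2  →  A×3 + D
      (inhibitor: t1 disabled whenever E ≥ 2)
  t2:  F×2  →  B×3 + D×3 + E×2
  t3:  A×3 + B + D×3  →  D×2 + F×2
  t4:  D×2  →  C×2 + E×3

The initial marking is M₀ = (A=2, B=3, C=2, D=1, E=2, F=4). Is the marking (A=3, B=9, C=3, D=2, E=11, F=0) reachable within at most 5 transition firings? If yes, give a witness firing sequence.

step 1: fire t2:  (A=2, B=3, C=2, D=1, E=2, F=4) → (A=2, B=6, C=2, D=4, E=4, F=2)
step 2: fire t0:  (A=2, B=6, C=2, D=4, E=4, F=2) → (A=3, B=6, C=1, D=1, E=6, F=2)
step 3: fire t2:  (A=3, B=6, C=1, D=1, E=6, F=2) → (A=3, B=9, C=1, D=4, E=8, F=0)
step 4: fire t4:  (A=3, B=9, C=1, D=4, E=8, F=0) → (A=3, B=9, C=3, D=2, E=11, F=0)

YES — reachable via ⟨t2, t0, t2, t4⟩ (4 firings)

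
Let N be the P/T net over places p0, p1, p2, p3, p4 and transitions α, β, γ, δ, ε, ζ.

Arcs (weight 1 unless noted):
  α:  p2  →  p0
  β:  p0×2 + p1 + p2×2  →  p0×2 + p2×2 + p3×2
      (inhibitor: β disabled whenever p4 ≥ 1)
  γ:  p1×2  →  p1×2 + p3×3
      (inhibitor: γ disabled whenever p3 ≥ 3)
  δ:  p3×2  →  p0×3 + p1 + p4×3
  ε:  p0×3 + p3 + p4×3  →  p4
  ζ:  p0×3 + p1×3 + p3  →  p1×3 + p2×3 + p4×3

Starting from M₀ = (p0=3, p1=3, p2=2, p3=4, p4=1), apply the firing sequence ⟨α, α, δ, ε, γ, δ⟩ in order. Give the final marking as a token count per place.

(p0=8, p1=5, p2=0, p3=2, p4=5)

step 1: fire α:  (p0=3, p1=3, p2=2, p3=4, p4=1) → (p0=4, p1=3, p2=1, p3=4, p4=1)
step 2: fire α:  (p0=4, p1=3, p2=1, p3=4, p4=1) → (p0=5, p1=3, p2=0, p3=4, p4=1)
step 3: fire δ:  (p0=5, p1=3, p2=0, p3=4, p4=1) → (p0=8, p1=4, p2=0, p3=2, p4=4)
step 4: fire ε:  (p0=8, p1=4, p2=0, p3=2, p4=4) → (p0=5, p1=4, p2=0, p3=1, p4=2)
step 5: fire γ:  (p0=5, p1=4, p2=0, p3=1, p4=2) → (p0=5, p1=4, p2=0, p3=4, p4=2)
step 6: fire δ:  (p0=5, p1=4, p2=0, p3=4, p4=2) → (p0=8, p1=5, p2=0, p3=2, p4=5)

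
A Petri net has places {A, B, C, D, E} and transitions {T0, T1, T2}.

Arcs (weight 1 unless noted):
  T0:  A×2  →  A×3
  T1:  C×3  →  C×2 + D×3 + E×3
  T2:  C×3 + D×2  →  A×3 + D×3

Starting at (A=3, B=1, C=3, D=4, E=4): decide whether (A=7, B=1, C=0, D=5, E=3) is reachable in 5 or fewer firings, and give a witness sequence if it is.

NO — not reachable within 5 firings

depth 0: 1 marking
depth 1: 4 markings reached so far
depth 2: 7 markings reached so far
depth 3: 10 markings reached so far
depth 4: 13 markings reached so far
depth 5: 16 markings reached so far
target is not among the 16 markings reachable within 5 steps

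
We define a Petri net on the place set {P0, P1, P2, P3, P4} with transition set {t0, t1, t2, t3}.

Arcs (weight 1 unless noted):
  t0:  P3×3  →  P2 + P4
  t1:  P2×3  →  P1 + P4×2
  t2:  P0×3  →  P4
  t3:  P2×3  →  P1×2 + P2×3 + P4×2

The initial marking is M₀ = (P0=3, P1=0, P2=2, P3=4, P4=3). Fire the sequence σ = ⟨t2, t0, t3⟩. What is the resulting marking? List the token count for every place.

(P0=0, P1=2, P2=3, P3=1, P4=7)

step 1: fire t2:  (P0=3, P1=0, P2=2, P3=4, P4=3) → (P0=0, P1=0, P2=2, P3=4, P4=4)
step 2: fire t0:  (P0=0, P1=0, P2=2, P3=4, P4=4) → (P0=0, P1=0, P2=3, P3=1, P4=5)
step 3: fire t3:  (P0=0, P1=0, P2=3, P3=1, P4=5) → (P0=0, P1=2, P2=3, P3=1, P4=7)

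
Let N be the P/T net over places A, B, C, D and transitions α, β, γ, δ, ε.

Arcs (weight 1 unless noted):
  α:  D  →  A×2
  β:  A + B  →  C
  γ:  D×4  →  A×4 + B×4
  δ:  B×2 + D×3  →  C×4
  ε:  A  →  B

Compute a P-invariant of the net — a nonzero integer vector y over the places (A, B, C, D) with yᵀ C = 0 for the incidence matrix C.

y = (A:1, B:1, C:2, D:2)

Incidence matrix C (rows=places, cols=transitions):
        α    β    γ    δ    ε
    A   2   -1    4    0   -1
    B   0   -1    4   -2    1
    C   0    1    0    4    0
    D  -1    0   -4   -3    0

Candidate y = [1, 1, 2, 2]; check y·C column-wise:
  col α: 1·2 + 1·0 + 2·0 + 2·-1 = 0
  col β: 1·-1 + 1·-1 + 2·1 + 2·0 = 0
  col γ: 1·4 + 1·4 + 2·0 + 2·-4 = 0
  col δ: 1·0 + 1·-2 + 2·4 + 2·-3 = 0
  col ε: 1·-1 + 1·1 + 2·0 + 2·0 = 0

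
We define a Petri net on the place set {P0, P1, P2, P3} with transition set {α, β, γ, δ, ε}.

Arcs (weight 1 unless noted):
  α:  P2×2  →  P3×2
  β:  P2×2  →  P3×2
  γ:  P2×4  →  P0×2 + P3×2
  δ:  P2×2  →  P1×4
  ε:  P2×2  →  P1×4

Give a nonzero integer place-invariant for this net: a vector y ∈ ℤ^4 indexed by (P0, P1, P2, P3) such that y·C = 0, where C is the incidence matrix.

y = (P0:2, P1:1, P2:2, P3:2)

Incidence matrix C (rows=places, cols=transitions):
        α    β    γ    δ    ε
   P0   0    0    2    0    0
   P1   0    0    0    4    4
   P2  -2   -2   -4   -2   -2
   P3   2    2    2    0    0

Candidate y = [2, 1, 2, 2]; check y·C column-wise:
  col α: 2·0 + 1·0 + 2·-2 + 2·2 = 0
  col β: 2·0 + 1·0 + 2·-2 + 2·2 = 0
  col γ: 2·2 + 1·0 + 2·-4 + 2·2 = 0
  col δ: 2·0 + 1·4 + 2·-2 + 2·0 = 0
  col ε: 2·0 + 1·4 + 2·-2 + 2·0 = 0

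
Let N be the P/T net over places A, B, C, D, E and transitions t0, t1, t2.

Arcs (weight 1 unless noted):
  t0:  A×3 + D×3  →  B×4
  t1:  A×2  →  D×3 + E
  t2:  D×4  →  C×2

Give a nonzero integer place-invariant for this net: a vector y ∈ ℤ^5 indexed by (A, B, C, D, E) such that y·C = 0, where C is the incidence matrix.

y = (A:12, B:15, C:16, D:8, E:0)

Incidence matrix C (rows=places, cols=transitions):
       t0   t1   t2
    A  -3   -2    0
    B   4    0    0
    C   0    0    2
    D  -3    3   -4
    E   0    1    0

Candidate y = [12, 15, 16, 8, 0]; check y·C column-wise:
  col t0: 12·-3 + 15·4 + 16·0 + 8·-3 = 0
  col t1: 12·-2 + 15·0 + 16·0 + 8·3 + 0·1 = 0
  col t2: 12·0 + 15·0 + 16·2 + 8·-4 = 0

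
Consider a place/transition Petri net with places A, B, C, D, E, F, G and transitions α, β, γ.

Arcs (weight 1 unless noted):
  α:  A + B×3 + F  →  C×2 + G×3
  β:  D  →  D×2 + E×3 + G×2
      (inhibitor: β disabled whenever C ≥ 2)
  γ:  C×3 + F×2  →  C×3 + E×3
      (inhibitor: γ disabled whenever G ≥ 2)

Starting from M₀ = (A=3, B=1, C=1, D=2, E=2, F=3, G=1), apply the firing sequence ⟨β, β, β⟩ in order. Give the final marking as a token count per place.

(A=3, B=1, C=1, D=5, E=11, F=3, G=7)

step 1: fire β:  (A=3, B=1, C=1, D=2, E=2, F=3, G=1) → (A=3, B=1, C=1, D=3, E=5, F=3, G=3)
step 2: fire β:  (A=3, B=1, C=1, D=3, E=5, F=3, G=3) → (A=3, B=1, C=1, D=4, E=8, F=3, G=5)
step 3: fire β:  (A=3, B=1, C=1, D=4, E=8, F=3, G=5) → (A=3, B=1, C=1, D=5, E=11, F=3, G=7)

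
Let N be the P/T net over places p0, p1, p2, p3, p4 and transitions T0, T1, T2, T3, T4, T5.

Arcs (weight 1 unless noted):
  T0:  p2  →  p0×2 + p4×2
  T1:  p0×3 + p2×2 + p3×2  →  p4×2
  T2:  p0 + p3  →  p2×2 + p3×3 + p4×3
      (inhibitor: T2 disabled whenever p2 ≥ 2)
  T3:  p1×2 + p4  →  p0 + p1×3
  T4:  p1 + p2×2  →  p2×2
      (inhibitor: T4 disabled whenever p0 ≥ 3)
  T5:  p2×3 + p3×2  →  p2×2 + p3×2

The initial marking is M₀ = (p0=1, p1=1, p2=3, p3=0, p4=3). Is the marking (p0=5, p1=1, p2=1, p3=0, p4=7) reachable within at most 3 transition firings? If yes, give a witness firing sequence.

step 1: fire T0:  (p0=1, p1=1, p2=3, p3=0, p4=3) → (p0=3, p1=1, p2=2, p3=0, p4=5)
step 2: fire T0:  (p0=3, p1=1, p2=2, p3=0, p4=5) → (p0=5, p1=1, p2=1, p3=0, p4=7)

YES — reachable via ⟨T0, T0⟩ (2 firings)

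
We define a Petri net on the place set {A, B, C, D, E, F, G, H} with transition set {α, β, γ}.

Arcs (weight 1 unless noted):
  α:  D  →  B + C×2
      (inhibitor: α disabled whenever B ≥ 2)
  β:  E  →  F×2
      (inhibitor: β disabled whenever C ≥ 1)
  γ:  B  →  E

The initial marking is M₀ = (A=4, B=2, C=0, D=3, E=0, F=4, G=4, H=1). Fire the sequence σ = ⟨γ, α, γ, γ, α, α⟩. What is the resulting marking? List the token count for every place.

step 1: fire γ:  (A=4, B=2, C=0, D=3, E=0, F=4, G=4, H=1) → (A=4, B=1, C=0, D=3, E=1, F=4, G=4, H=1)
step 2: fire α:  (A=4, B=1, C=0, D=3, E=1, F=4, G=4, H=1) → (A=4, B=2, C=2, D=2, E=1, F=4, G=4, H=1)
step 3: fire γ:  (A=4, B=2, C=2, D=2, E=1, F=4, G=4, H=1) → (A=4, B=1, C=2, D=2, E=2, F=4, G=4, H=1)
step 4: fire γ:  (A=4, B=1, C=2, D=2, E=2, F=4, G=4, H=1) → (A=4, B=0, C=2, D=2, E=3, F=4, G=4, H=1)
step 5: fire α:  (A=4, B=0, C=2, D=2, E=3, F=4, G=4, H=1) → (A=4, B=1, C=4, D=1, E=3, F=4, G=4, H=1)
step 6: fire α:  (A=4, B=1, C=4, D=1, E=3, F=4, G=4, H=1) → (A=4, B=2, C=6, D=0, E=3, F=4, G=4, H=1)

(A=4, B=2, C=6, D=0, E=3, F=4, G=4, H=1)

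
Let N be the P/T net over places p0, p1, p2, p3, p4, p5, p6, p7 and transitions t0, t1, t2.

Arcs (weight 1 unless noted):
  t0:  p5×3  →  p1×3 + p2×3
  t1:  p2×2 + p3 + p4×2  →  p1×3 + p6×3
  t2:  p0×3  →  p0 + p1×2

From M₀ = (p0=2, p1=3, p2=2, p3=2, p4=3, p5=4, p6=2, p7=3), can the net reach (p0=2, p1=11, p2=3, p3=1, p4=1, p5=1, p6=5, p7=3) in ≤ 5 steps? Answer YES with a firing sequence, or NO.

depth 0: 1 marking
depth 1: 3 markings reached so far
depth 2: 4 markings reached so far
depth 3: 4 markings reached so far
(frontier empty at depth 3; search complete)
target is not among the 4 markings reachable within 5 steps

NO — not reachable within 5 firings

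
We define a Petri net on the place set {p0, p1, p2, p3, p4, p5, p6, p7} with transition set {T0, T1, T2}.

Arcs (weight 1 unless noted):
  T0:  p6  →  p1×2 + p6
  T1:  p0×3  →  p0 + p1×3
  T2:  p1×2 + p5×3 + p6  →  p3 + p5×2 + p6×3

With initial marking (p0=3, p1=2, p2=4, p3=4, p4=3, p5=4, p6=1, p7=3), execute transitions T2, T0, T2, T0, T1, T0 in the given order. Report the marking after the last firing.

(p0=1, p1=7, p2=4, p3=6, p4=3, p5=2, p6=5, p7=3)

step 1: fire T2:  (p0=3, p1=2, p2=4, p3=4, p4=3, p5=4, p6=1, p7=3) → (p0=3, p1=0, p2=4, p3=5, p4=3, p5=3, p6=3, p7=3)
step 2: fire T0:  (p0=3, p1=0, p2=4, p3=5, p4=3, p5=3, p6=3, p7=3) → (p0=3, p1=2, p2=4, p3=5, p4=3, p5=3, p6=3, p7=3)
step 3: fire T2:  (p0=3, p1=2, p2=4, p3=5, p4=3, p5=3, p6=3, p7=3) → (p0=3, p1=0, p2=4, p3=6, p4=3, p5=2, p6=5, p7=3)
step 4: fire T0:  (p0=3, p1=0, p2=4, p3=6, p4=3, p5=2, p6=5, p7=3) → (p0=3, p1=2, p2=4, p3=6, p4=3, p5=2, p6=5, p7=3)
step 5: fire T1:  (p0=3, p1=2, p2=4, p3=6, p4=3, p5=2, p6=5, p7=3) → (p0=1, p1=5, p2=4, p3=6, p4=3, p5=2, p6=5, p7=3)
step 6: fire T0:  (p0=1, p1=5, p2=4, p3=6, p4=3, p5=2, p6=5, p7=3) → (p0=1, p1=7, p2=4, p3=6, p4=3, p5=2, p6=5, p7=3)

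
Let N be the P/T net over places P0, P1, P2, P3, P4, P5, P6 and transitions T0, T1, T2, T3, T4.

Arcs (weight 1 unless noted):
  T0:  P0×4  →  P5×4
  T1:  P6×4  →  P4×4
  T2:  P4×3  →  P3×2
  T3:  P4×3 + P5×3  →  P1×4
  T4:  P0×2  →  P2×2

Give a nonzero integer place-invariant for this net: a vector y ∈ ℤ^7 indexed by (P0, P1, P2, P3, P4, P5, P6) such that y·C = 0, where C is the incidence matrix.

Incidence matrix C (rows=places, cols=transitions):
       T0   T1   T2   T3   T4
   P0  -4    0    0    0   -2
   P1   0    0    0    4    0
   P2   0    0    0    0    2
   P3   0    0    2    0    0
   P4   0    4   -3   -3    0
   P5   4    0    0   -3    0
   P6   0   -4    0    0    0

Candidate y = [4, 3, 4, 0, 0, 4, 0]; check y·C column-wise:
  col T0: 4·-4 + 3·0 + 4·0 + 4·4 = 0
  col T1: 4·0 + 3·0 + 4·0 + 0·4 + 4·0 + 0·-4 = 0
  col T2: 4·0 + 3·0 + 4·0 + 0·2 + 0·-3 + 4·0 = 0
  col T3: 4·0 + 3·4 + 4·0 + 0·-3 + 4·-3 = 0
  col T4: 4·-2 + 3·0 + 4·2 + 4·0 = 0

y = (P0:4, P1:3, P2:4, P3:0, P4:0, P5:4, P6:0)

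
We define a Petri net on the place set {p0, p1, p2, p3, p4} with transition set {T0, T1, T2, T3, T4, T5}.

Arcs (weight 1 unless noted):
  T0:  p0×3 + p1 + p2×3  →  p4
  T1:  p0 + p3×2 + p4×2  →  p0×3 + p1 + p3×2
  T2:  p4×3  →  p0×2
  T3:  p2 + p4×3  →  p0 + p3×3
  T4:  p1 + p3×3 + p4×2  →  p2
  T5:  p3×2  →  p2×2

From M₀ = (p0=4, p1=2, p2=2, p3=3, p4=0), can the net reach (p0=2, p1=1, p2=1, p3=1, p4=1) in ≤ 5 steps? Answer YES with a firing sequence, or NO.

NO — not reachable within 5 firings

depth 0: 1 marking
depth 1: 2 markings reached so far
depth 2: 3 markings reached so far
depth 3: 3 markings reached so far
(frontier empty at depth 3; search complete)
target is not among the 3 markings reachable within 5 steps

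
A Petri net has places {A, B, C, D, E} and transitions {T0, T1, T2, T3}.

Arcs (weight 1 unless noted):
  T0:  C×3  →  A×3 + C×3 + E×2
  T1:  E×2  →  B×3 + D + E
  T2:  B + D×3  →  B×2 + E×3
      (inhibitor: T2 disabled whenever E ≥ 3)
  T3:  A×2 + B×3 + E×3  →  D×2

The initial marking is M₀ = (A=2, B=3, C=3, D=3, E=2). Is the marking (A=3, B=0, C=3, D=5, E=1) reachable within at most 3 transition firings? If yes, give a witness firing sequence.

step 1: fire T0:  (A=2, B=3, C=3, D=3, E=2) → (A=5, B=3, C=3, D=3, E=4)
step 2: fire T3:  (A=5, B=3, C=3, D=3, E=4) → (A=3, B=0, C=3, D=5, E=1)

YES — reachable via ⟨T0, T3⟩ (2 firings)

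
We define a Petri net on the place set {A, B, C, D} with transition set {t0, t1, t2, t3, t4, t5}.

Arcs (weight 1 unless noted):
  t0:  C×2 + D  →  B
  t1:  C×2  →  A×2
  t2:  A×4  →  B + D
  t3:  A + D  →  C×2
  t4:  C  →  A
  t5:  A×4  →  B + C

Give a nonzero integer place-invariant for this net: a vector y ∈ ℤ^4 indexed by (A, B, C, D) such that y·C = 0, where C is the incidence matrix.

y = (A:1, B:3, C:1, D:1)

Incidence matrix C (rows=places, cols=transitions):
       t0   t1   t2   t3   t4   t5
    A   0    2   -4   -1    1   -4
    B   1    0    1    0    0    1
    C  -2   -2    0    2   -1    1
    D  -1    0    1   -1    0    0

Candidate y = [1, 3, 1, 1]; check y·C column-wise:
  col t0: 1·0 + 3·1 + 1·-2 + 1·-1 = 0
  col t1: 1·2 + 3·0 + 1·-2 + 1·0 = 0
  col t2: 1·-4 + 3·1 + 1·0 + 1·1 = 0
  col t3: 1·-1 + 3·0 + 1·2 + 1·-1 = 0
  col t4: 1·1 + 3·0 + 1·-1 + 1·0 = 0
  col t5: 1·-4 + 3·1 + 1·1 + 1·0 = 0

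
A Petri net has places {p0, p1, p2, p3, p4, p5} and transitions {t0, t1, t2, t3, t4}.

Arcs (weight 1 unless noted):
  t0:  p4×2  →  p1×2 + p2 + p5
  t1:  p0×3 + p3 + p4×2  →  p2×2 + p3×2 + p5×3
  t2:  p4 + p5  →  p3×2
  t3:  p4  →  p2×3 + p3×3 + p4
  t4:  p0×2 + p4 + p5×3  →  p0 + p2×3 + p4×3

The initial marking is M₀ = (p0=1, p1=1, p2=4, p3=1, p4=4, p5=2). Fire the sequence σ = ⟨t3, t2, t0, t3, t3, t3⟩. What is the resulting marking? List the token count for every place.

(p0=1, p1=3, p2=17, p3=15, p4=1, p5=2)

step 1: fire t3:  (p0=1, p1=1, p2=4, p3=1, p4=4, p5=2) → (p0=1, p1=1, p2=7, p3=4, p4=4, p5=2)
step 2: fire t2:  (p0=1, p1=1, p2=7, p3=4, p4=4, p5=2) → (p0=1, p1=1, p2=7, p3=6, p4=3, p5=1)
step 3: fire t0:  (p0=1, p1=1, p2=7, p3=6, p4=3, p5=1) → (p0=1, p1=3, p2=8, p3=6, p4=1, p5=2)
step 4: fire t3:  (p0=1, p1=3, p2=8, p3=6, p4=1, p5=2) → (p0=1, p1=3, p2=11, p3=9, p4=1, p5=2)
step 5: fire t3:  (p0=1, p1=3, p2=11, p3=9, p4=1, p5=2) → (p0=1, p1=3, p2=14, p3=12, p4=1, p5=2)
step 6: fire t3:  (p0=1, p1=3, p2=14, p3=12, p4=1, p5=2) → (p0=1, p1=3, p2=17, p3=15, p4=1, p5=2)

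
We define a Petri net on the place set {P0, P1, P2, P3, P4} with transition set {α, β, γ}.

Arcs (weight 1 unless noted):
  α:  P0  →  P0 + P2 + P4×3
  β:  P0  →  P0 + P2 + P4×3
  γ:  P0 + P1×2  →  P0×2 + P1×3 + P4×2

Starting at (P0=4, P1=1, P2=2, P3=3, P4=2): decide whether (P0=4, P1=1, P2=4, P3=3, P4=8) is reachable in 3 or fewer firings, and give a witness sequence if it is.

step 1: fire α:  (P0=4, P1=1, P2=2, P3=3, P4=2) → (P0=4, P1=1, P2=3, P3=3, P4=5)
step 2: fire α:  (P0=4, P1=1, P2=3, P3=3, P4=5) → (P0=4, P1=1, P2=4, P3=3, P4=8)

YES — reachable via ⟨α, α⟩ (2 firings)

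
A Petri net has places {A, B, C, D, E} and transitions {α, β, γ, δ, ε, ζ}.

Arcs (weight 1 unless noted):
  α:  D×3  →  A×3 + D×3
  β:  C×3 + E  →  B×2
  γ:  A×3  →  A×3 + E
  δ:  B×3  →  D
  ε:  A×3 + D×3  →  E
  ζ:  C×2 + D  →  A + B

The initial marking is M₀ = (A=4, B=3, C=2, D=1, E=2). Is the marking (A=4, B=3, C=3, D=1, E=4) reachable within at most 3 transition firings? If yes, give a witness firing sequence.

NO — not reachable within 3 firings

depth 0: 1 marking
depth 1: 4 markings reached so far
depth 2: 8 markings reached so far
depth 3: 12 markings reached so far
target is not among the 12 markings reachable within 3 steps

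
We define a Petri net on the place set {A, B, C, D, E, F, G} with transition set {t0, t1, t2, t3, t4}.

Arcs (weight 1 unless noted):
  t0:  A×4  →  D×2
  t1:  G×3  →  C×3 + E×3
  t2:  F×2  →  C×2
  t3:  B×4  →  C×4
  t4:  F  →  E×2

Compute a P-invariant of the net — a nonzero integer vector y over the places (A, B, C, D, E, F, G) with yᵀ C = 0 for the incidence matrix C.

Incidence matrix C (rows=places, cols=transitions):
       t0   t1   t2   t3   t4
    A  -4    0    0    0    0
    B   0    0    0   -4    0
    C   0    3    2    4    0
    D   2    0    0    0    0
    E   0    3    0    0    2
    F   0    0   -2    0   -1
    G   0   -3    0    0    0

Candidate y = [1, 0, 0, 2, 0, 0, 0]; check y·C column-wise:
  col t0: 1·-4 + 2·2 = 0
  col t1: 1·0 + 0·3 + 2·0 + 0·3 + 0·-3 = 0
  col t2: 1·0 + 0·2 + 2·0 + 0·-2 = 0
  col t3: 1·0 + 0·-4 + 0·4 + 2·0 = 0
  col t4: 1·0 + 2·0 + 0·2 + 0·-1 = 0

y = (A:1, B:0, C:0, D:2, E:0, F:0, G:0)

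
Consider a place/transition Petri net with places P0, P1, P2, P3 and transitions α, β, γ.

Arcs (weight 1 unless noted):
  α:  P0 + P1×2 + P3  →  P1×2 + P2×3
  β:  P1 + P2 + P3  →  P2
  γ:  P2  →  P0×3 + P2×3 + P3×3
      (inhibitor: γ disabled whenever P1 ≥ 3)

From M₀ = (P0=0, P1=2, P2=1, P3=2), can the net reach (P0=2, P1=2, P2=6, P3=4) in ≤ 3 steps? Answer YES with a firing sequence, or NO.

YES — reachable via ⟨γ, α⟩ (2 firings)

step 1: fire γ:  (P0=0, P1=2, P2=1, P3=2) → (P0=3, P1=2, P2=3, P3=5)
step 2: fire α:  (P0=3, P1=2, P2=3, P3=5) → (P0=2, P1=2, P2=6, P3=4)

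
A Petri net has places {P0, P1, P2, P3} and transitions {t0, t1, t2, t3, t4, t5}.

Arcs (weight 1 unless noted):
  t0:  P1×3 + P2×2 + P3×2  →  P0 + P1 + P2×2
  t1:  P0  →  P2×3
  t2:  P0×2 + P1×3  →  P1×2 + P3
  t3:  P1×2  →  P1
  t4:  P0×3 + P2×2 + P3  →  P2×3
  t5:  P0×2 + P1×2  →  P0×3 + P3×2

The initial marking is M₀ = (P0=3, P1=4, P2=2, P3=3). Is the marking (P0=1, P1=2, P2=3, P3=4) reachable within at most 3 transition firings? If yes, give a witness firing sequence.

YES — reachable via ⟨t5, t4⟩ (2 firings)

step 1: fire t5:  (P0=3, P1=4, P2=2, P3=3) → (P0=4, P1=2, P2=2, P3=5)
step 2: fire t4:  (P0=4, P1=2, P2=2, P3=5) → (P0=1, P1=2, P2=3, P3=4)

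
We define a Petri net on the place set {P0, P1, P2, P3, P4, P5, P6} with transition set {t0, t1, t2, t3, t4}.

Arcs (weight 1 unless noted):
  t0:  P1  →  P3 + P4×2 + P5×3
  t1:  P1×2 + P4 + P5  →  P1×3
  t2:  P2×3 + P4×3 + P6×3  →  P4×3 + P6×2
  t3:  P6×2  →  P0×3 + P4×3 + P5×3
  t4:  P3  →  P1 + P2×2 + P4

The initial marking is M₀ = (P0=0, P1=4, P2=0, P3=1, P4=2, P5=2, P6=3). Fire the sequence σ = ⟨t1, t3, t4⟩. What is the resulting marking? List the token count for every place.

(P0=3, P1=6, P2=2, P3=0, P4=5, P5=4, P6=1)

step 1: fire t1:  (P0=0, P1=4, P2=0, P3=1, P4=2, P5=2, P6=3) → (P0=0, P1=5, P2=0, P3=1, P4=1, P5=1, P6=3)
step 2: fire t3:  (P0=0, P1=5, P2=0, P3=1, P4=1, P5=1, P6=3) → (P0=3, P1=5, P2=0, P3=1, P4=4, P5=4, P6=1)
step 3: fire t4:  (P0=3, P1=5, P2=0, P3=1, P4=4, P5=4, P6=1) → (P0=3, P1=6, P2=2, P3=0, P4=5, P5=4, P6=1)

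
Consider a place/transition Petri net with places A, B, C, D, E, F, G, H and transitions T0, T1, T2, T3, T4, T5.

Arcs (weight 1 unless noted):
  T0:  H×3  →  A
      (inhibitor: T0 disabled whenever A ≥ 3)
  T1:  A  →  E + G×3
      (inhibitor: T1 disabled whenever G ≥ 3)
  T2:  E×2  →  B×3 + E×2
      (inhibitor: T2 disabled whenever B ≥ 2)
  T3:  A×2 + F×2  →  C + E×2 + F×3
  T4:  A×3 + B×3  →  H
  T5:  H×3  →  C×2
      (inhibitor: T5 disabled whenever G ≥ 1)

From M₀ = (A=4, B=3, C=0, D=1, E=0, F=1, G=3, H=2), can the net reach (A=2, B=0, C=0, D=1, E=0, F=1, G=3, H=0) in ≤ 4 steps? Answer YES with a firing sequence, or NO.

YES — reachable via ⟨T4, T0⟩ (2 firings)

step 1: fire T4:  (A=4, B=3, C=0, D=1, E=0, F=1, G=3, H=2) → (A=1, B=0, C=0, D=1, E=0, F=1, G=3, H=3)
step 2: fire T0:  (A=1, B=0, C=0, D=1, E=0, F=1, G=3, H=3) → (A=2, B=0, C=0, D=1, E=0, F=1, G=3, H=0)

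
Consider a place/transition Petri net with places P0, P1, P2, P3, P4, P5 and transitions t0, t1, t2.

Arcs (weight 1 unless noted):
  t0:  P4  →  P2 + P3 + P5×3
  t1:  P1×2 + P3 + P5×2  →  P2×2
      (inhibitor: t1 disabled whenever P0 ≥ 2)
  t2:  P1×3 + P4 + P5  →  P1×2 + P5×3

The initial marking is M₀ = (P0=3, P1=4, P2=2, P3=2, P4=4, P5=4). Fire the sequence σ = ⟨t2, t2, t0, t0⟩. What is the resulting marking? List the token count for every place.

step 1: fire t2:  (P0=3, P1=4, P2=2, P3=2, P4=4, P5=4) → (P0=3, P1=3, P2=2, P3=2, P4=3, P5=6)
step 2: fire t2:  (P0=3, P1=3, P2=2, P3=2, P4=3, P5=6) → (P0=3, P1=2, P2=2, P3=2, P4=2, P5=8)
step 3: fire t0:  (P0=3, P1=2, P2=2, P3=2, P4=2, P5=8) → (P0=3, P1=2, P2=3, P3=3, P4=1, P5=11)
step 4: fire t0:  (P0=3, P1=2, P2=3, P3=3, P4=1, P5=11) → (P0=3, P1=2, P2=4, P3=4, P4=0, P5=14)

(P0=3, P1=2, P2=4, P3=4, P4=0, P5=14)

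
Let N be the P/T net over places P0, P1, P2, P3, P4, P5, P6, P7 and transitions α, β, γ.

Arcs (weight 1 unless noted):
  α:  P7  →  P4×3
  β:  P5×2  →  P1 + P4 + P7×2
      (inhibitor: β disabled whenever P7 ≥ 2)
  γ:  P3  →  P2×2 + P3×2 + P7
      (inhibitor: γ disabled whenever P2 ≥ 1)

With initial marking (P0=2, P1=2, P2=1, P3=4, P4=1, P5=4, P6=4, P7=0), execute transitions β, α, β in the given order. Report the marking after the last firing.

(P0=2, P1=4, P2=1, P3=4, P4=6, P5=0, P6=4, P7=3)

step 1: fire β:  (P0=2, P1=2, P2=1, P3=4, P4=1, P5=4, P6=4, P7=0) → (P0=2, P1=3, P2=1, P3=4, P4=2, P5=2, P6=4, P7=2)
step 2: fire α:  (P0=2, P1=3, P2=1, P3=4, P4=2, P5=2, P6=4, P7=2) → (P0=2, P1=3, P2=1, P3=4, P4=5, P5=2, P6=4, P7=1)
step 3: fire β:  (P0=2, P1=3, P2=1, P3=4, P4=5, P5=2, P6=4, P7=1) → (P0=2, P1=4, P2=1, P3=4, P4=6, P5=0, P6=4, P7=3)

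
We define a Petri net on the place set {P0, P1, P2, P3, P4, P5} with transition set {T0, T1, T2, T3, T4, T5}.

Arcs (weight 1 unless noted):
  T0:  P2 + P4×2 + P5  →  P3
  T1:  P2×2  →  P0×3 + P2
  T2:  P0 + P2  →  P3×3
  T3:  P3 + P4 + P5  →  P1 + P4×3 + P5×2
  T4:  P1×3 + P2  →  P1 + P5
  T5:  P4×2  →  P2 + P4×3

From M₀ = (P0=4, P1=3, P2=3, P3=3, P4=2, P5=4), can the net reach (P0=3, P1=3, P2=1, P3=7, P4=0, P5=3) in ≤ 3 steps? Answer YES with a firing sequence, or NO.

step 1: fire T0:  (P0=4, P1=3, P2=3, P3=3, P4=2, P5=4) → (P0=4, P1=3, P2=2, P3=4, P4=0, P5=3)
step 2: fire T2:  (P0=4, P1=3, P2=2, P3=4, P4=0, P5=3) → (P0=3, P1=3, P2=1, P3=7, P4=0, P5=3)

YES — reachable via ⟨T0, T2⟩ (2 firings)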